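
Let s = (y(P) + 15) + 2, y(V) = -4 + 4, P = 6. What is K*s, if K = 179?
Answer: 3043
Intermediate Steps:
y(V) = 0
s = 17 (s = (0 + 15) + 2 = 15 + 2 = 17)
K*s = 179*17 = 3043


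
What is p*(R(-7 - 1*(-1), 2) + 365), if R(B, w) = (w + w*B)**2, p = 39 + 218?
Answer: 119505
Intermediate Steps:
p = 257
R(B, w) = (w + B*w)**2
p*(R(-7 - 1*(-1), 2) + 365) = 257*(2**2*(1 + (-7 - 1*(-1)))**2 + 365) = 257*(4*(1 + (-7 + 1))**2 + 365) = 257*(4*(1 - 6)**2 + 365) = 257*(4*(-5)**2 + 365) = 257*(4*25 + 365) = 257*(100 + 365) = 257*465 = 119505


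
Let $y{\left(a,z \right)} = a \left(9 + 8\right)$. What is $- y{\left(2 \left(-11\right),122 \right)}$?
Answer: $374$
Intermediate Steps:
$y{\left(a,z \right)} = 17 a$ ($y{\left(a,z \right)} = a 17 = 17 a$)
$- y{\left(2 \left(-11\right),122 \right)} = - 17 \cdot 2 \left(-11\right) = - 17 \left(-22\right) = \left(-1\right) \left(-374\right) = 374$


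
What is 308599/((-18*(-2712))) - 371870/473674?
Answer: 64011058403/11561434992 ≈ 5.5366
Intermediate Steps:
308599/((-18*(-2712))) - 371870/473674 = 308599/48816 - 371870*1/473674 = 308599*(1/48816) - 185935/236837 = 308599/48816 - 185935/236837 = 64011058403/11561434992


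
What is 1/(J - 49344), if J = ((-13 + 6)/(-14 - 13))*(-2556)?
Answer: -3/150020 ≈ -1.9997e-5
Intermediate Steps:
J = -1988/3 (J = -7/(-27)*(-2556) = -7*(-1/27)*(-2556) = (7/27)*(-2556) = -1988/3 ≈ -662.67)
1/(J - 49344) = 1/(-1988/3 - 49344) = 1/(-150020/3) = -3/150020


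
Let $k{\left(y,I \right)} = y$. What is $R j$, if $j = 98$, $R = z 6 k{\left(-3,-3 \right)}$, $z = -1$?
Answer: $1764$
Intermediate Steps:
$R = 18$ ($R = \left(-1\right) 6 \left(-3\right) = \left(-6\right) \left(-3\right) = 18$)
$R j = 18 \cdot 98 = 1764$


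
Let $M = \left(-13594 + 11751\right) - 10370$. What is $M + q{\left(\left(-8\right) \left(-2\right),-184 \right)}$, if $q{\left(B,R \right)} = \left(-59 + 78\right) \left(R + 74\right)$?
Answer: $-14303$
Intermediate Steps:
$q{\left(B,R \right)} = 1406 + 19 R$ ($q{\left(B,R \right)} = 19 \left(74 + R\right) = 1406 + 19 R$)
$M = -12213$ ($M = -1843 - 10370 = -12213$)
$M + q{\left(\left(-8\right) \left(-2\right),-184 \right)} = -12213 + \left(1406 + 19 \left(-184\right)\right) = -12213 + \left(1406 - 3496\right) = -12213 - 2090 = -14303$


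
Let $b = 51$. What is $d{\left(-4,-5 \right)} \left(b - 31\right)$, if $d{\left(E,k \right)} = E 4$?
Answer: $-320$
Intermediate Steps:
$d{\left(E,k \right)} = 4 E$
$d{\left(-4,-5 \right)} \left(b - 31\right) = 4 \left(-4\right) \left(51 - 31\right) = \left(-16\right) 20 = -320$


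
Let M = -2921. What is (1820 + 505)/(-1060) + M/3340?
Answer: -135772/44255 ≈ -3.0679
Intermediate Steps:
(1820 + 505)/(-1060) + M/3340 = (1820 + 505)/(-1060) - 2921/3340 = 2325*(-1/1060) - 2921*1/3340 = -465/212 - 2921/3340 = -135772/44255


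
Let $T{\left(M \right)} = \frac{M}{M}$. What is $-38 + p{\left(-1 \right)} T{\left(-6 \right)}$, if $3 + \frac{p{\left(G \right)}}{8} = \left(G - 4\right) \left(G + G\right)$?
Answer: $18$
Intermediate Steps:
$p{\left(G \right)} = -24 + 16 G \left(-4 + G\right)$ ($p{\left(G \right)} = -24 + 8 \left(G - 4\right) \left(G + G\right) = -24 + 8 \left(-4 + G\right) 2 G = -24 + 8 \cdot 2 G \left(-4 + G\right) = -24 + 16 G \left(-4 + G\right)$)
$T{\left(M \right)} = 1$
$-38 + p{\left(-1 \right)} T{\left(-6 \right)} = -38 + \left(-24 - -64 + 16 \left(-1\right)^{2}\right) 1 = -38 + \left(-24 + 64 + 16 \cdot 1\right) 1 = -38 + \left(-24 + 64 + 16\right) 1 = -38 + 56 \cdot 1 = -38 + 56 = 18$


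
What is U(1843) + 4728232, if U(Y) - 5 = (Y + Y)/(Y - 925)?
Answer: 2170262626/459 ≈ 4.7282e+6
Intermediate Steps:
U(Y) = 5 + 2*Y/(-925 + Y) (U(Y) = 5 + (Y + Y)/(Y - 925) = 5 + (2*Y)/(-925 + Y) = 5 + 2*Y/(-925 + Y))
U(1843) + 4728232 = (-4625 + 7*1843)/(-925 + 1843) + 4728232 = (-4625 + 12901)/918 + 4728232 = (1/918)*8276 + 4728232 = 4138/459 + 4728232 = 2170262626/459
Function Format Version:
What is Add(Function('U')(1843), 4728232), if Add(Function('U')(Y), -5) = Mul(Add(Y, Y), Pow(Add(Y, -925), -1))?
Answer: Rational(2170262626, 459) ≈ 4.7282e+6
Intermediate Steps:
Function('U')(Y) = Add(5, Mul(2, Y, Pow(Add(-925, Y), -1))) (Function('U')(Y) = Add(5, Mul(Add(Y, Y), Pow(Add(Y, -925), -1))) = Add(5, Mul(Mul(2, Y), Pow(Add(-925, Y), -1))) = Add(5, Mul(2, Y, Pow(Add(-925, Y), -1))))
Add(Function('U')(1843), 4728232) = Add(Mul(Pow(Add(-925, 1843), -1), Add(-4625, Mul(7, 1843))), 4728232) = Add(Mul(Pow(918, -1), Add(-4625, 12901)), 4728232) = Add(Mul(Rational(1, 918), 8276), 4728232) = Add(Rational(4138, 459), 4728232) = Rational(2170262626, 459)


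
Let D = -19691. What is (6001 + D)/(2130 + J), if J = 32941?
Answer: -13690/35071 ≈ -0.39035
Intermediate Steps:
(6001 + D)/(2130 + J) = (6001 - 19691)/(2130 + 32941) = -13690/35071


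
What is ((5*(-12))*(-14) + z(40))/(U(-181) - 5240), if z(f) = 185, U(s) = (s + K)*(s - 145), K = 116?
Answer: 41/638 ≈ 0.064263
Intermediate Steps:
U(s) = (-145 + s)*(116 + s) (U(s) = (s + 116)*(s - 145) = (116 + s)*(-145 + s) = (-145 + s)*(116 + s))
((5*(-12))*(-14) + z(40))/(U(-181) - 5240) = ((5*(-12))*(-14) + 185)/((-16820 + (-181)² - 29*(-181)) - 5240) = (-60*(-14) + 185)/((-16820 + 32761 + 5249) - 5240) = (840 + 185)/(21190 - 5240) = 1025/15950 = 1025*(1/15950) = 41/638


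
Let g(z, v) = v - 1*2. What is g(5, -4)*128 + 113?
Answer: -655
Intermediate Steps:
g(z, v) = -2 + v (g(z, v) = v - 2 = -2 + v)
g(5, -4)*128 + 113 = (-2 - 4)*128 + 113 = -6*128 + 113 = -768 + 113 = -655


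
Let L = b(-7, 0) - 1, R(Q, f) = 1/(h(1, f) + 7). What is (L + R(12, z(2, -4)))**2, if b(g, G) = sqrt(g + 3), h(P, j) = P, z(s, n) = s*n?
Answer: (-7 + 16*I)**2/64 ≈ -3.2344 - 3.5*I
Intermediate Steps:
z(s, n) = n*s
b(g, G) = sqrt(3 + g)
R(Q, f) = 1/8 (R(Q, f) = 1/(1 + 7) = 1/8)
L = -1 + 2*I (L = sqrt(3 - 7) - 1 = sqrt(-4) - 1 = 2*I - 1 = -1 + 2*I ≈ -1.0 + 2.0*I)
(L + R(12, z(2, -4)))**2 = ((-1 + 2*I) + 1/8)**2 = (-7/8 + 2*I)**2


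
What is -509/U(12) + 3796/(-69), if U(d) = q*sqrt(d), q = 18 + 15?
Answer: -3796/69 - 509*sqrt(3)/198 ≈ -59.467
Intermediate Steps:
q = 33
U(d) = 33*sqrt(d)
-509/U(12) + 3796/(-69) = -509*sqrt(3)/198 + 3796/(-69) = -509*sqrt(3)/198 + 3796*(-1/69) = -509*sqrt(3)/198 - 3796/69 = -3796/69 - 509*sqrt(3)/198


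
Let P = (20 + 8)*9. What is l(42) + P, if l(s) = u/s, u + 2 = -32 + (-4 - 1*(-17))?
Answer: 503/2 ≈ 251.50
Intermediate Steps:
u = -21 (u = -2 + (-32 + (-4 - 1*(-17))) = -2 + (-32 + (-4 + 17)) = -2 + (-32 + 13) = -2 - 19 = -21)
l(s) = -21/s
P = 252 (P = 28*9 = 252)
l(42) + P = -21/42 + 252 = -21*1/42 + 252 = -1/2 + 252 = 503/2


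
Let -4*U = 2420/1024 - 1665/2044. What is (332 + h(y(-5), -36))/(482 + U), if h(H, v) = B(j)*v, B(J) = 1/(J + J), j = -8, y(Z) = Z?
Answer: 174900992/252010653 ≈ 0.69402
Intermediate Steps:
U = -202595/523264 (U = -(2420/1024 - 1665/2044)/4 = -(2420*(1/1024) - 1665*1/2044)/4 = -(605/256 - 1665/2044)/4 = -¼*202595/130816 = -202595/523264 ≈ -0.38718)
B(J) = 1/(2*J)
h(H, v) = -v/16 (h(H, v) = ((½)/(-8))*v = ((½)*(-⅛))*v = -v/16)
(332 + h(y(-5), -36))/(482 + U) = (332 - 1/16*(-36))/(482 - 202595/523264) = (332 + 9/4)/(252010653/523264) = (1337/4)*(523264/252010653) = 174900992/252010653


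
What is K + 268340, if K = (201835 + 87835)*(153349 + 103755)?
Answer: 74475584020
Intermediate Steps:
K = 74475315680 (K = 289670*257104 = 74475315680)
K + 268340 = 74475315680 + 268340 = 74475584020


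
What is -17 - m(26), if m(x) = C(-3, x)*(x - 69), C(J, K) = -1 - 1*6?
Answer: -318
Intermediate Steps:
C(J, K) = -7 (C(J, K) = -1 - 6 = -7)
m(x) = 483 - 7*x (m(x) = -7*(x - 69) = -7*(-69 + x) = 483 - 7*x)
-17 - m(26) = -17 - (483 - 7*26) = -17 - (483 - 182) = -17 - 1*301 = -17 - 301 = -318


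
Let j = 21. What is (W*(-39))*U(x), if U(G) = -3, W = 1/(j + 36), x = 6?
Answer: 39/19 ≈ 2.0526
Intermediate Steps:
W = 1/57 (W = 1/(21 + 36) = 1/57 ≈ 0.017544)
(W*(-39))*U(x) = ((1/57)*(-39))*(-3) = -13/19*(-3) = 39/19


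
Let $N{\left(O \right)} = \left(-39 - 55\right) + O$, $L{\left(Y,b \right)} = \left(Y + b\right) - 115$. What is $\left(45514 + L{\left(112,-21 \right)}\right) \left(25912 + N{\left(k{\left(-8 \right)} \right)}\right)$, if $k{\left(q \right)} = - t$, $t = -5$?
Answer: $1174688270$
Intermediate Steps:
$k{\left(q \right)} = 5$ ($k{\left(q \right)} = \left(-1\right) \left(-5\right) = 5$)
$L{\left(Y,b \right)} = -115 + Y + b$
$N{\left(O \right)} = -94 + O$
$\left(45514 + L{\left(112,-21 \right)}\right) \left(25912 + N{\left(k{\left(-8 \right)} \right)}\right) = \left(45514 - 24\right) \left(25912 + \left(-94 + 5\right)\right) = \left(45514 - 24\right) \left(25912 - 89\right) = 45490 \cdot 25823 = 1174688270$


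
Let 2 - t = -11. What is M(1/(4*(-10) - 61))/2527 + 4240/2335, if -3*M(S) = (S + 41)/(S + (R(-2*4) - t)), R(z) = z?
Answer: 2273934886/1252095649 ≈ 1.8161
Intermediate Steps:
t = 13 (t = 2 - 1*(-11) = 2 + 11 = 13)
M(S) = -(41 + S)/(3*(-21 + S)) (M(S) = -(S + 41)/(3*(S + (-2*4 - 1*13))) = -(41 + S)/(3*(S + (-8 - 13))) = -(41 + S)/(3*(S - 21)) = -(41 + S)/(3*(-21 + S)))
M(1/(4*(-10) - 61))/2527 + 4240/2335 = ((-41 - 1/(4*(-10) - 61))/(3*(-21 + 1/(4*(-10) - 61))))/2527 + 4240/2335 = ((-41 - 1/(-40 - 61))/(3*(-21 + 1/(-40 - 61))))*(1/2527) + 4240*(1/2335) = ((-41 - 1/(-101))/(3*(-21 + 1/(-101))))*(1/2527) + 848/467 = ((-41 - 1*(-1/101))/(3*(-21 - 1/101)))*(1/2527) + 848/467 = ((-41 + 1/101)/(3*(-2122/101)))*(1/2527) + 848/467 = ((⅓)*(-101/2122)*(-4140/101))*(1/2527) + 848/467 = (690/1061)*(1/2527) + 848/467 = 690/2681147 + 848/467 = 2273934886/1252095649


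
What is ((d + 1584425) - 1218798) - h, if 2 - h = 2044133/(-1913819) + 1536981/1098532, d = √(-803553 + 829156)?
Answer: 768687556594915183/2102391413708 + √25603 ≈ 3.6579e+5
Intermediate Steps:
d = √25603 ≈ 160.01
h = 3508824899733/2102391413708 (h = 2 - (2044133/(-1913819) + 1536981/1098532) = 2 - (2044133*(-1/1913819) + 1536981*(1/1098532)) = 2 - (-2044133/1913819 + 1536981/1098532) = 2 - 1*695957927683/2102391413708 = 2 - 695957927683/2102391413708 = 3508824899733/2102391413708 ≈ 1.6690)
((d + 1584425) - 1218798) - h = ((√25603 + 1584425) - 1218798) - 1*3508824899733/2102391413708 = ((1584425 + √25603) - 1218798) - 3508824899733/2102391413708 = (365627 + √25603) - 3508824899733/2102391413708 = 768687556594915183/2102391413708 + √25603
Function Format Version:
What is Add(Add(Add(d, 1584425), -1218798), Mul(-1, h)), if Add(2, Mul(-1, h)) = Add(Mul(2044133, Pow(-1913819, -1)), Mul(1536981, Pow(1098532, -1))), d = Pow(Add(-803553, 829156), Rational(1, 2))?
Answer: Add(Rational(768687556594915183, 2102391413708), Pow(25603, Rational(1, 2))) ≈ 3.6579e+5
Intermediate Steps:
d = Pow(25603, Rational(1, 2)) ≈ 160.01
h = Rational(3508824899733, 2102391413708) (h = Add(2, Mul(-1, Add(Mul(2044133, Pow(-1913819, -1)), Mul(1536981, Pow(1098532, -1))))) = Add(2, Mul(-1, Add(Mul(2044133, Rational(-1, 1913819)), Mul(1536981, Rational(1, 1098532))))) = Add(2, Mul(-1, Add(Rational(-2044133, 1913819), Rational(1536981, 1098532)))) = Add(2, Mul(-1, Rational(695957927683, 2102391413708))) = Add(2, Rational(-695957927683, 2102391413708)) = Rational(3508824899733, 2102391413708) ≈ 1.6690)
Add(Add(Add(d, 1584425), -1218798), Mul(-1, h)) = Add(Add(Add(Pow(25603, Rational(1, 2)), 1584425), -1218798), Mul(-1, Rational(3508824899733, 2102391413708))) = Add(Add(Add(1584425, Pow(25603, Rational(1, 2))), -1218798), Rational(-3508824899733, 2102391413708)) = Add(Add(365627, Pow(25603, Rational(1, 2))), Rational(-3508824899733, 2102391413708)) = Add(Rational(768687556594915183, 2102391413708), Pow(25603, Rational(1, 2)))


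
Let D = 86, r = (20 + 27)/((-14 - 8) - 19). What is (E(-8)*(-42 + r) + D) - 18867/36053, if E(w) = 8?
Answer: -383872725/1478173 ≈ -259.69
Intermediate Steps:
r = -47/41 (r = 47/(-22 - 19) = 47/(-41) = 47*(-1/41) = -47/41 ≈ -1.1463)
(E(-8)*(-42 + r) + D) - 18867/36053 = (8*(-42 - 47/41) + 86) - 18867/36053 = (8*(-1769/41) + 86) - 18867/36053 = (-14152/41 + 86) - 1*18867/36053 = -10626/41 - 18867/36053 = -383872725/1478173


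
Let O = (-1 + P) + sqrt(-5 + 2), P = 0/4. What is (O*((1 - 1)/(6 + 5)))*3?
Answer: 0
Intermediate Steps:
P = 0 (P = 0*(1/4) = 0)
O = -1 + I*sqrt(3) (O = (-1 + 0) + sqrt(-5 + 2) = -1 + sqrt(-3) = -1 + I*sqrt(3) ≈ -1.0 + 1.732*I)
(O*((1 - 1)/(6 + 5)))*3 = ((-1 + I*sqrt(3))*((1 - 1)/(6 + 5)))*3 = ((-1 + I*sqrt(3))*(0/11))*3 = ((-1 + I*sqrt(3))*(0*(1/11)))*3 = ((-1 + I*sqrt(3))*0)*3 = 0*3 = 0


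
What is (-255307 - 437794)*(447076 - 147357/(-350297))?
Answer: -108546221110218829/350297 ≈ -3.0987e+11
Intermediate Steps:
(-255307 - 437794)*(447076 - 147357/(-350297)) = -693101*(447076 - 147357*(-1/350297)) = -693101*(447076 + 147357/350297) = -693101*156609528929/350297 = -108546221110218829/350297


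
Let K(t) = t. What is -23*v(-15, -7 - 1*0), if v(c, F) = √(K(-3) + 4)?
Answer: -23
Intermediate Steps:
v(c, F) = 1 (v(c, F) = √(-3 + 4) = √1 = 1)
-23*v(-15, -7 - 1*0) = -23*1 = -23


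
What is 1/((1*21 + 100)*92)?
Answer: 1/11132 ≈ 8.9831e-5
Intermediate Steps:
1/((1*21 + 100)*92) = 1/((21 + 100)*92) = 1/(121*92) = 1/11132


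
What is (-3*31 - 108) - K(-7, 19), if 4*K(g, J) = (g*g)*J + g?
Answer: -432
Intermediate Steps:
K(g, J) = g/4 + J*g**2/4 (K(g, J) = ((g*g)*J + g)/4 = (g**2*J + g)/4 = (J*g**2 + g)/4 = (g + J*g**2)/4 = g/4 + J*g**2/4)
(-3*31 - 108) - K(-7, 19) = (-3*31 - 108) - (-7)*(1 + 19*(-7))/4 = (-93 - 108) - (-7)*(1 - 133)/4 = -201 - (-7)*(-132)/4 = -201 - 1*231 = -201 - 231 = -432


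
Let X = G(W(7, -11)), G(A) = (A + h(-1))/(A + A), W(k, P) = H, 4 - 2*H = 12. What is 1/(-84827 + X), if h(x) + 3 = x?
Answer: -1/84826 ≈ -1.1789e-5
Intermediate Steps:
h(x) = -3 + x
H = -4 (H = 2 - ½*12 = 2 - 6 = -4)
W(k, P) = -4
G(A) = (-4 + A)/(2*A) (G(A) = (A + (-3 - 1))/(A + A) = (A - 4)/((2*A)) = (-4 + A)*(1/(2*A)) = (-4 + A)/(2*A))
X = 1 (X = (½)*(-4 - 4)/(-4) = (½)*(-¼)*(-8) = 1)
1/(-84827 + X) = 1/(-84827 + 1) = 1/(-84826) = -1/84826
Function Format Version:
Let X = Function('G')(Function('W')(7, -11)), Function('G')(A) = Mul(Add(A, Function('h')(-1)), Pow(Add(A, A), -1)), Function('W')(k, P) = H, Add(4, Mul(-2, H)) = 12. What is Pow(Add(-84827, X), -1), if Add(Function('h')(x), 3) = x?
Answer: Rational(-1, 84826) ≈ -1.1789e-5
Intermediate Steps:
Function('h')(x) = Add(-3, x)
H = -4 (H = Add(2, Mul(Rational(-1, 2), 12)) = Add(2, -6) = -4)
Function('W')(k, P) = -4
Function('G')(A) = Mul(Rational(1, 2), Pow(A, -1), Add(-4, A)) (Function('G')(A) = Mul(Add(A, Add(-3, -1)), Pow(Add(A, A), -1)) = Mul(Add(A, -4), Pow(Mul(2, A), -1)) = Mul(Add(-4, A), Mul(Rational(1, 2), Pow(A, -1))) = Mul(Rational(1, 2), Pow(A, -1), Add(-4, A)))
X = 1 (X = Mul(Rational(1, 2), Pow(-4, -1), Add(-4, -4)) = Mul(Rational(1, 2), Rational(-1, 4), -8) = 1)
Pow(Add(-84827, X), -1) = Pow(Add(-84827, 1), -1) = Pow(-84826, -1) = Rational(-1, 84826)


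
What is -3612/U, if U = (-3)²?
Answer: -1204/3 ≈ -401.33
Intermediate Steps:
U = 9
-3612/U = -3612/9 = -3612*⅑ = -1204/3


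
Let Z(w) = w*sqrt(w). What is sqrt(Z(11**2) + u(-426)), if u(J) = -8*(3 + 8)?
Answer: sqrt(1243) ≈ 35.256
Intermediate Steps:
Z(w) = w**(3/2)
u(J) = -88 (u(J) = -8*11 = -88)
sqrt(Z(11**2) + u(-426)) = sqrt((11**2)**(3/2) - 88) = sqrt(121**(3/2) - 88) = sqrt(1331 - 88) = sqrt(1243)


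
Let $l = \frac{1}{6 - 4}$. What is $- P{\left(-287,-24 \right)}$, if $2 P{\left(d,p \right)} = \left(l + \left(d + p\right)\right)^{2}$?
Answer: $- \frac{385641}{8} \approx -48205.0$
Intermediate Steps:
$l = \frac{1}{2} \approx 0.5$
$P{\left(d,p \right)} = \frac{\left(\frac{1}{2} + d + p\right)^{2}}{2}$ ($P{\left(d,p \right)} = \frac{\left(\frac{1}{2} + \left(d + p\right)\right)^{2}}{2} = \frac{\left(\frac{1}{2} + d + p\right)^{2}}{2}$)
$- P{\left(-287,-24 \right)} = - \frac{\left(1 + 2 \left(-287\right) + 2 \left(-24\right)\right)^{2}}{8} = - \frac{\left(1 - 574 - 48\right)^{2}}{8} = - \frac{\left(-621\right)^{2}}{8} = - \frac{385641}{8}$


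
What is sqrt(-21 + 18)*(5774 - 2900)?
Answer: 2874*I*sqrt(3) ≈ 4977.9*I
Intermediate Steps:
sqrt(-21 + 18)*(5774 - 2900) = sqrt(-3)*2874 = (I*sqrt(3))*2874 = 2874*I*sqrt(3)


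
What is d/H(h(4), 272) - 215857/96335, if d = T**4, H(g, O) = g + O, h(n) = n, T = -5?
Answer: 632843/26588460 ≈ 0.023801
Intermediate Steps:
H(g, O) = O + g
d = 625 (d = (-5)**4 = 625)
d/H(h(4), 272) - 215857/96335 = 625/(272 + 4) - 215857/96335 = 625/276 - 215857*1/96335 = 625*(1/276) - 215857/96335 = 625/276 - 215857/96335 = 632843/26588460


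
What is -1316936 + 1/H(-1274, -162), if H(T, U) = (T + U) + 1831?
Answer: -520189719/395 ≈ -1.3169e+6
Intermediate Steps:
H(T, U) = 1831 + T + U
-1316936 + 1/H(-1274, -162) = -1316936 + 1/(1831 - 1274 - 162) = -1316936 + 1/395 = -520189719/395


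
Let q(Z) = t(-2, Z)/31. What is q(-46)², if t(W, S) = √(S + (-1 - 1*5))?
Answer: -52/961 ≈ -0.054110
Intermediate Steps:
t(W, S) = √(-6 + S) (t(W, S) = √(S + (-1 - 5)) = √(S - 6) = √(-6 + S))
q(Z) = √(-6 + Z)/31
q(-46)² = (√(-6 - 46)/31)² = (√(-52)/31)² = ((2*I*√13)/31)² = (2*I*√13/31)² = -52/961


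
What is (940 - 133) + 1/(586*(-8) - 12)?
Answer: 3792899/4700 ≈ 807.00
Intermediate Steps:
(940 - 133) + 1/(586*(-8) - 12) = 807 + 1/(-4688 - 12) = 807 + 1/(-4700) = 807 - 1/4700 = 3792899/4700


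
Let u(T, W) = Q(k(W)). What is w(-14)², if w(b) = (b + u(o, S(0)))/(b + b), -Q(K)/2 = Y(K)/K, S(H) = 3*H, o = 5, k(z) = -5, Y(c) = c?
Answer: 16/49 ≈ 0.32653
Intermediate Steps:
Q(K) = -2 (Q(K) = -2*K/K = -2*1 = -2)
u(T, W) = -2
w(b) = (-2 + b)/(2*b) (w(b) = (b - 2)/(b + b) = (-2 + b)/((2*b)) = (-2 + b)*(1/(2*b)) = (-2 + b)/(2*b))
w(-14)² = ((½)*(-2 - 14)/(-14))² = ((½)*(-1/14)*(-16))² = (4/7)² = 16/49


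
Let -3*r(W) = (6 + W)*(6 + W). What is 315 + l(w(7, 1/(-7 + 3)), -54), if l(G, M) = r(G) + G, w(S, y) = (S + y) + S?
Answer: 9539/48 ≈ 198.73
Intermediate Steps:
w(S, y) = y + 2*S
r(W) = -(6 + W)²/3 (r(W) = -(6 + W)*(6 + W)/3 = -(6 + W)²/3)
l(G, M) = G - (6 + G)²/3 (l(G, M) = -(6 + G)²/3 + G = G - (6 + G)²/3)
315 + l(w(7, 1/(-7 + 3)), -54) = 315 + ((1/(-7 + 3) + 2*7) - (6 + (1/(-7 + 3) + 2*7))²/3) = 315 + ((1/(-4) + 14) - (6 + (1/(-4) + 14))²/3) = 315 + ((-¼ + 14) - (6 + (-¼ + 14))²/3) = 315 + (55/4 - (6 + 55/4)²/3) = 315 + (55/4 - (79/4)²/3) = 315 + (55/4 - ⅓*6241/16) = 315 + (55/4 - 6241/48) = 315 - 5581/48 = 9539/48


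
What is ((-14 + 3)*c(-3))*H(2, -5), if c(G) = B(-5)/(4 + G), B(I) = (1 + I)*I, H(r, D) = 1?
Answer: -220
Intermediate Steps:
B(I) = I*(1 + I)
c(G) = 20/(4 + G) (c(G) = (-5*(1 - 5))/(4 + G) = (-5*(-4))/(4 + G) = 20/(4 + G))
((-14 + 3)*c(-3))*H(2, -5) = ((-14 + 3)*(20/(4 - 3)))*1 = -220/1*1 = -220*1 = -220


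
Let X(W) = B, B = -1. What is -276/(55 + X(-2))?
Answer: -46/9 ≈ -5.1111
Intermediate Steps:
X(W) = -1
-276/(55 + X(-2)) = -276/(55 - 1) = -276/54 = -276*1/54 = -46/9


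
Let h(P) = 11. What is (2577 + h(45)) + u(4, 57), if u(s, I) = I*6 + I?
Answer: 2987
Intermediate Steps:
u(s, I) = 7*I (u(s, I) = 6*I + I = 7*I)
(2577 + h(45)) + u(4, 57) = (2577 + 11) + 7*57 = 2588 + 399 = 2987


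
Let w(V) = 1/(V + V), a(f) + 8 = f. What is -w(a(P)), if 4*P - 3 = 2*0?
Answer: 2/29 ≈ 0.068966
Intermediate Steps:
P = ¾ (P = ¾ + (2*0)/4 = ¾ + (¼)*0 = ¾ + 0 = ¾ ≈ 0.75000)
a(f) = -8 + f
w(V) = 1/(2*V)
-w(a(P)) = -1/(2*(-8 + ¾)) = -1/(2*(-29/4)) = -(-4)/(2*29) = -1*(-2/29) = 2/29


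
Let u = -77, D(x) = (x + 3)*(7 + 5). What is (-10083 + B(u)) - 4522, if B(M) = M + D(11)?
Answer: -14514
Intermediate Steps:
D(x) = 36 + 12*x (D(x) = (3 + x)*12 = 36 + 12*x)
B(M) = 168 + M (B(M) = M + (36 + 12*11) = M + (36 + 132) = M + 168 = 168 + M)
(-10083 + B(u)) - 4522 = (-10083 + (168 - 77)) - 4522 = (-10083 + 91) - 4522 = -9992 - 4522 = -14514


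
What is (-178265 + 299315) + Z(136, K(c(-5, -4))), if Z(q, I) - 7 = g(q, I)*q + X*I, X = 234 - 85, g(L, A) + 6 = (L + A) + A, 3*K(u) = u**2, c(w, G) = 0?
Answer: 138737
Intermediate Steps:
K(u) = u**2/3
g(L, A) = -6 + L + 2*A (g(L, A) = -6 + ((L + A) + A) = -6 + ((A + L) + A) = -6 + (L + 2*A) = -6 + L + 2*A)
X = 149
Z(q, I) = 7 + 149*I + q*(-6 + q + 2*I) (Z(q, I) = 7 + ((-6 + q + 2*I)*q + 149*I) = 7 + (q*(-6 + q + 2*I) + 149*I) = 7 + (149*I + q*(-6 + q + 2*I)) = 7 + 149*I + q*(-6 + q + 2*I))
(-178265 + 299315) + Z(136, K(c(-5, -4))) = (-178265 + 299315) + (7 + 149*((1/3)*0**2) + 136*(-6 + 136 + 2*((1/3)*0**2))) = 121050 + (7 + 149*((1/3)*0) + 136*(-6 + 136 + 2*((1/3)*0))) = 121050 + (7 + 149*0 + 136*(-6 + 136 + 2*0)) = 121050 + (7 + 0 + 136*(-6 + 136 + 0)) = 121050 + (7 + 0 + 136*130) = 121050 + (7 + 0 + 17680) = 121050 + 17687 = 138737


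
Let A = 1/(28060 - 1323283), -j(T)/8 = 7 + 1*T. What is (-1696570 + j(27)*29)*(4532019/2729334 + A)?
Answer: -1667520269085165929/589182695247 ≈ -2.8302e+6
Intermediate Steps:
j(T) = -56 - 8*T (j(T) = -8*(7 + 1*T) = -8*(7 + T) = -56 - 8*T)
A = -1/1295223 (A = 1/(-1295223) = -1/1295223 ≈ -7.7207e-7)
(-1696570 + j(27)*29)*(4532019/2729334 + A) = (-1696570 + (-56 - 8*27)*29)*(4532019/2729334 - 1/1295223) = (-1696570 + (-56 - 216)*29)*(4532019*(1/2729334) - 1/1295223) = (-1696570 - 272*29)*(1510673/909778 - 1/1295223) = (-1696570 - 7888)*(1956657505301/1178365390494) = -1704458*1956657505301/1178365390494 = -1667520269085165929/589182695247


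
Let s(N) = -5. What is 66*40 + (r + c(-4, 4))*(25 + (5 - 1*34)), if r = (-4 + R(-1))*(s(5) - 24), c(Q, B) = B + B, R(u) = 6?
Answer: 2840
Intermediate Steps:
c(Q, B) = 2*B
r = -58 (r = (-4 + 6)*(-5 - 24) = 2*(-29) = -58)
66*40 + (r + c(-4, 4))*(25 + (5 - 1*34)) = 66*40 + (-58 + 2*4)*(25 + (5 - 1*34)) = 2640 + (-58 + 8)*(25 + (5 - 34)) = 2640 - 50*(25 - 29) = 2640 - 50*(-4) = 2640 + 200 = 2840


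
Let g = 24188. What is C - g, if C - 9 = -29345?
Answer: -53524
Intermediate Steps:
C = -29336 (C = 9 - 29345 = -29336)
C - g = -29336 - 1*24188 = -29336 - 24188 = -53524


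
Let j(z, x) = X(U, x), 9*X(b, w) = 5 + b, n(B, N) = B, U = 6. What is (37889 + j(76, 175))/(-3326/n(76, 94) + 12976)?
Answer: 12958456/4422825 ≈ 2.9299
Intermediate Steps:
X(b, w) = 5/9 + b/9 (X(b, w) = (5 + b)/9 = 5/9 + b/9)
j(z, x) = 11/9 (j(z, x) = 5/9 + (⅑)*6 = 5/9 + ⅔ = 11/9)
(37889 + j(76, 175))/(-3326/n(76, 94) + 12976) = (37889 + 11/9)/(-3326/76 + 12976) = 341012/(9*(-3326*1/76 + 12976)) = 341012/(9*(-1663/38 + 12976)) = 341012/(9*(491425/38)) = (341012/9)*(38/491425) = 12958456/4422825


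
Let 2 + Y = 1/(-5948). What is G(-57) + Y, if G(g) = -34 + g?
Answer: -553165/5948 ≈ -93.000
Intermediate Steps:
Y = -11897/5948 (Y = -2 + 1/(-5948) = -2 - 1/5948 = -11897/5948 ≈ -2.0002)
G(-57) + Y = (-34 - 57) - 11897/5948 = -91 - 11897/5948 = -553165/5948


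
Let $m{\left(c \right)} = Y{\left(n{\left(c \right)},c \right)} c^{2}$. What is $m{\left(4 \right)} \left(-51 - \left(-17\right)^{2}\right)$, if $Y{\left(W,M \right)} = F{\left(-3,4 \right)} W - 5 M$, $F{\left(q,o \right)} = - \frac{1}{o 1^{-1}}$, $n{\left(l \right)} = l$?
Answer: $114240$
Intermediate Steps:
$F{\left(q,o \right)} = - \frac{1}{o}$ ($F{\left(q,o \right)} = - \frac{1}{o 1} = - \frac{1}{o}$)
$Y{\left(W,M \right)} = - 5 M - \frac{W}{4}$ ($Y{\left(W,M \right)} = - \frac{1}{4} W - 5 M = \left(-1\right) \frac{1}{4} W - 5 M = - \frac{W}{4} - 5 M = - 5 M - \frac{W}{4}$)
$m{\left(c \right)} = - \frac{21 c^{3}}{4}$ ($m{\left(c \right)} = \left(- 5 c - \frac{c}{4}\right) c^{2} = - \frac{21 c}{4} c^{2} = - \frac{21 c^{3}}{4}$)
$m{\left(4 \right)} \left(-51 - \left(-17\right)^{2}\right) = - \frac{21 \cdot 4^{3}}{4} \left(-51 - \left(-17\right)^{2}\right) = \left(- \frac{21}{4}\right) 64 \left(-51 - 289\right) = - 336 \left(-51 - 289\right) = \left(-336\right) \left(-340\right) = 114240$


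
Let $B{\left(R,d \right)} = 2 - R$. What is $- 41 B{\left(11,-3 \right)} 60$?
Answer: $22140$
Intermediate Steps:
$- 41 B{\left(11,-3 \right)} 60 = - 41 \left(2 - 11\right) 60 = \left(-41\right) \left(-9\right) 60 = 369 \cdot 60 = 22140$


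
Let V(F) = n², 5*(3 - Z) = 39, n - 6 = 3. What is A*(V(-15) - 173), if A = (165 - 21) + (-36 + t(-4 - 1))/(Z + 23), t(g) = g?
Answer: -1186708/91 ≈ -13041.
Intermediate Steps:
n = 9 (n = 6 + 3 = 9)
Z = -24/5 (Z = 3 - ⅕*39 = 3 - 39/5 = -24/5 ≈ -4.8000)
V(F) = 81 (V(F) = 9² = 81)
A = 12899/91 (A = (165 - 21) + (-36 + (-4 - 1))/(-24/5 + 23) = 144 + (-36 - 5)/(91/5) = 144 - 41*5/91 = 144 - 205/91 = 12899/91 ≈ 141.75)
A*(V(-15) - 173) = 12899*(81 - 173)/91 = (12899/91)*(-92) = -1186708/91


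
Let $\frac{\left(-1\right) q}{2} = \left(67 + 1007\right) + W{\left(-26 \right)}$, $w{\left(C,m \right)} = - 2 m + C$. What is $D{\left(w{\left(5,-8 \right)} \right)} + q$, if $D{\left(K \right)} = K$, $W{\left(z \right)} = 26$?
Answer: $-2179$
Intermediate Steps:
$w{\left(C,m \right)} = C - 2 m$
$q = -2200$ ($q = - 2 \left(\left(67 + 1007\right) + 26\right) = - 2 \left(1074 + 26\right) = \left(-2\right) 1100 = -2200$)
$D{\left(w{\left(5,-8 \right)} \right)} + q = \left(5 - -16\right) - 2200 = \left(5 + 16\right) - 2200 = 21 - 2200 = -2179$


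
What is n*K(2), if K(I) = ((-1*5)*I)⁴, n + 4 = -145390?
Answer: -1453940000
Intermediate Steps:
n = -145394 (n = -4 - 145390 = -145394)
K(I) = 625*I⁴ (K(I) = (-5*I)⁴ = 625*I⁴)
n*K(2) = -90871250*2⁴ = -90871250*16 = -145394*10000 = -1453940000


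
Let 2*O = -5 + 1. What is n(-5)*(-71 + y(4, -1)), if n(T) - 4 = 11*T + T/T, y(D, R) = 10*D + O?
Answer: 1650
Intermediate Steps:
O = -2 (O = (-5 + 1)/2 = (½)*(-4) = -2)
y(D, R) = -2 + 10*D (y(D, R) = 10*D - 2 = -2 + 10*D)
n(T) = 5 + 11*T (n(T) = 4 + (11*T + T/T) = 4 + (11*T + 1) = 4 + (1 + 11*T) = 5 + 11*T)
n(-5)*(-71 + y(4, -1)) = (5 + 11*(-5))*(-71 + (-2 + 10*4)) = (5 - 55)*(-71 + (-2 + 40)) = -50*(-71 + 38) = -50*(-33) = 1650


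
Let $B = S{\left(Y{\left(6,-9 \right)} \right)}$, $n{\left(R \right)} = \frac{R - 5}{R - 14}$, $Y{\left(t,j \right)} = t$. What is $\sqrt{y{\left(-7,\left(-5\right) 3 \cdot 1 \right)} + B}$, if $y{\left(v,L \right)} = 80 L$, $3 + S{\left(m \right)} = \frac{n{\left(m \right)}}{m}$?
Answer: $\frac{i \sqrt{173235}}{12} \approx 34.685 i$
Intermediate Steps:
$n{\left(R \right)} = \frac{-5 + R}{-14 + R}$
$S{\left(m \right)} = -3 + \frac{-5 + m}{m \left(-14 + m\right)}$ ($S{\left(m \right)} = -3 + \frac{\frac{1}{-14 + m} \left(-5 + m\right)}{m} = -3 + \frac{-5 + m}{m \left(-14 + m\right)}$)
$B = - \frac{145}{48}$ ($B = \frac{-5 + 6 - 18 \left(-14 + 6\right)}{6 \left(-14 + 6\right)} = \frac{-5 + 6 - 18 \left(-8\right)}{6 \left(-8\right)} = \frac{1}{6} \left(- \frac{1}{8}\right) \left(-5 + 6 + 144\right) = \frac{1}{6} \left(- \frac{1}{8}\right) 145 = - \frac{145}{48} \approx -3.0208$)
$\sqrt{y{\left(-7,\left(-5\right) 3 \cdot 1 \right)} + B} = \sqrt{80 \left(-5\right) 3 \cdot 1 - \frac{145}{48}} = \sqrt{80 \left(\left(-15\right) 1\right) - \frac{145}{48}} = \sqrt{80 \left(-15\right) - \frac{145}{48}} = \sqrt{-1200 - \frac{145}{48}} = \sqrt{- \frac{57745}{48}} = \frac{i \sqrt{173235}}{12}$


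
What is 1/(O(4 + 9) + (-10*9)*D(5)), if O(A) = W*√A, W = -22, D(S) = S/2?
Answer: -225/44333 + 22*√13/44333 ≈ -0.0032860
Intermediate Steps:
D(S) = S/2 (D(S) = S*(½) = S/2)
O(A) = -22*√A
1/(O(4 + 9) + (-10*9)*D(5)) = 1/(-22*√(4 + 9) + (-10*9)*((½)*5)) = 1/(-22*√13 - 90*5/2) = 1/(-22*√13 - 225) = 1/(-225 - 22*√13)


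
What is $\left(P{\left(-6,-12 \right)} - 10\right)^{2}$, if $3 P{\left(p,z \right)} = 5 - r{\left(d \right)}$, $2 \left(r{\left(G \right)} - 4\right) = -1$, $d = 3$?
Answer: $\frac{361}{4} \approx 90.25$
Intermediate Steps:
$r{\left(G \right)} = \frac{7}{2}$ ($r{\left(G \right)} = 4 + \frac{1}{2} \left(-1\right) = 4 - \frac{1}{2} = \frac{7}{2}$)
$P{\left(p,z \right)} = \frac{1}{2}$ ($P{\left(p,z \right)} = \frac{5 - \frac{7}{2}}{3} = \frac{1}{3} \cdot \frac{3}{2} = \frac{1}{2}$)
$\left(P{\left(-6,-12 \right)} - 10\right)^{2} = \left(\frac{1}{2} - 10\right)^{2} = \left(- \frac{19}{2}\right)^{2} = \frac{361}{4}$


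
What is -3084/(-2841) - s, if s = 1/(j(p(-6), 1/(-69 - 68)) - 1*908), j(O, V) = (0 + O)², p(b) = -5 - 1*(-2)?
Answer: 925119/851353 ≈ 1.0866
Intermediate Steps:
p(b) = -3 (p(b) = -5 + 2 = -3)
j(O, V) = O²
s = -1/899 (s = 1/((-3)² - 1*908) = 1/(9 - 908) = 1/(-899) = -1/899 ≈ -0.0011123)
-3084/(-2841) - s = -3084/(-2841) - 1*(-1/899) = -3084*(-1/2841) + 1/899 = 1028/947 + 1/899 = 925119/851353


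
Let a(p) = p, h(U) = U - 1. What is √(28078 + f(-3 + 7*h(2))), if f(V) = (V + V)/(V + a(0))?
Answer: 12*√195 ≈ 167.57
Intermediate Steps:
h(U) = -1 + U
f(V) = 2 (f(V) = (V + V)/(V + 0) = (2*V)/V = 2)
√(28078 + f(-3 + 7*h(2))) = √(28078 + 2) = √28080 = 12*√195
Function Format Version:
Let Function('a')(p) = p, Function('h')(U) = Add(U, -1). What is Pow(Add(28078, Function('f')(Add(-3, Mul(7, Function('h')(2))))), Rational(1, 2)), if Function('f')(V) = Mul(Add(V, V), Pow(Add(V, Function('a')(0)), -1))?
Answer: Mul(12, Pow(195, Rational(1, 2))) ≈ 167.57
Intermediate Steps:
Function('h')(U) = Add(-1, U)
Function('f')(V) = 2 (Function('f')(V) = Mul(Add(V, V), Pow(Add(V, 0), -1)) = Mul(Mul(2, V), Pow(V, -1)) = 2)
Pow(Add(28078, Function('f')(Add(-3, Mul(7, Function('h')(2))))), Rational(1, 2)) = Pow(Add(28078, 2), Rational(1, 2)) = Pow(28080, Rational(1, 2)) = Mul(12, Pow(195, Rational(1, 2)))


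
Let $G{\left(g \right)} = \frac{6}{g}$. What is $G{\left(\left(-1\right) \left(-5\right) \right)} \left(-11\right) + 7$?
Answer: $- \frac{31}{5} \approx -6.2$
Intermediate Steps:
$G{\left(\left(-1\right) \left(-5\right) \right)} \left(-11\right) + 7 = \frac{6}{\left(-1\right) \left(-5\right)} \left(-11\right) + 7 = \frac{6}{5} \left(-11\right) + 7 = - \frac{66}{5} + 7 = - \frac{31}{5}$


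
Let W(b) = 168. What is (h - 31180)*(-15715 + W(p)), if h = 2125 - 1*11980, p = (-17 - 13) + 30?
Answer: 637971145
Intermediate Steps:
p = 0 (p = -30 + 30 = 0)
h = -9855 (h = 2125 - 11980 = -9855)
(h - 31180)*(-15715 + W(p)) = (-9855 - 31180)*(-15715 + 168) = -41035*(-15547) = 637971145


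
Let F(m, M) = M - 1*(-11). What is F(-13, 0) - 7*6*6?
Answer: -241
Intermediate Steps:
F(m, M) = 11 + M (F(m, M) = M + 11 = 11 + M)
F(-13, 0) - 7*6*6 = (11 + 0) - 7*6*6 = 11 - 42*6 = 11 - 1*252 = 11 - 252 = -241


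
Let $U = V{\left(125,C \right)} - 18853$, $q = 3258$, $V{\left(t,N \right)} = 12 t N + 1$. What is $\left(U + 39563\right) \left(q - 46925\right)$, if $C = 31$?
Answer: $-2934902737$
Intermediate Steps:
$V{\left(t,N \right)} = 1 + 12 N t$ ($V{\left(t,N \right)} = 12 N t + 1 = 1 + 12 N t$)
$U = 27648$ ($U = \left(1 + 12 \cdot 31 \cdot 125\right) - 18853 = \left(1 + 46500\right) - 18853 = 46501 - 18853 = 27648$)
$\left(U + 39563\right) \left(q - 46925\right) = \left(27648 + 39563\right) \left(3258 - 46925\right) = 67211 \left(-43667\right) = -2934902737$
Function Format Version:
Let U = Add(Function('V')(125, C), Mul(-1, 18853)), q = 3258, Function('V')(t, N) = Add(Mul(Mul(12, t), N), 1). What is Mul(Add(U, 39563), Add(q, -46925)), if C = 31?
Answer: -2934902737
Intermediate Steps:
Function('V')(t, N) = Add(1, Mul(12, N, t)) (Function('V')(t, N) = Add(Mul(12, N, t), 1) = Add(1, Mul(12, N, t)))
U = 27648 (U = Add(Add(1, Mul(12, 31, 125)), Mul(-1, 18853)) = Add(Add(1, 46500), -18853) = Add(46501, -18853) = 27648)
Mul(Add(U, 39563), Add(q, -46925)) = Mul(Add(27648, 39563), Add(3258, -46925)) = Mul(67211, -43667) = -2934902737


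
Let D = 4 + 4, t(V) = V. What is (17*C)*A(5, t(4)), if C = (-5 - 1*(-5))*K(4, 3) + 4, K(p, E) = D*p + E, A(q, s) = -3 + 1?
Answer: -136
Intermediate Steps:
D = 8
A(q, s) = -2
K(p, E) = E + 8*p (K(p, E) = 8*p + E = E + 8*p)
C = 4 (C = (-5 - 1*(-5))*(3 + 8*4) + 4 = (-5 + 5)*(3 + 32) + 4 = 0*35 + 4 = 0 + 4 = 4)
(17*C)*A(5, t(4)) = (17*4)*(-2) = 68*(-2) = -136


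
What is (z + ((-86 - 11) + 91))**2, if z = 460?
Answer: 206116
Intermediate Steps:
(z + ((-86 - 11) + 91))**2 = (460 + ((-86 - 11) + 91))**2 = (460 + (-97 + 91))**2 = (460 - 6)**2 = 454**2 = 206116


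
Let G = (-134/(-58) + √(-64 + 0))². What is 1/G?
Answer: -41490735/3400405969 - 26145008*I/3400405969 ≈ -0.012202 - 0.0076888*I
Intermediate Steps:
G = (67/29 + 8*I)² (G = (-134*(-1/58) + √(-64))² = (67/29 + 8*I)² ≈ -58.662 + 36.966*I)
1/G = 1/(-49335/841 + 1072*I/29) = 707281*(-49335/841 - 1072*I/29)/3400405969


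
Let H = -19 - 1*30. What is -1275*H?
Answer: 62475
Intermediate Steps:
H = -49 (H = -19 - 30 = -49)
-1275*H = -1275*(-49) = 62475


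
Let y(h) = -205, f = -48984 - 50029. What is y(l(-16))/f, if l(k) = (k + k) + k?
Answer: 205/99013 ≈ 0.0020704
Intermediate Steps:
f = -99013
l(k) = 3*k (l(k) = 2*k + k = 3*k)
y(l(-16))/f = -205/(-99013) = -205*(-1/99013) = 205/99013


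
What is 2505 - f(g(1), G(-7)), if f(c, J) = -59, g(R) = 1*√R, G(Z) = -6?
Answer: 2564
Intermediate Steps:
g(R) = √R
2505 - f(g(1), G(-7)) = 2505 - 1*(-59) = 2505 + 59 = 2564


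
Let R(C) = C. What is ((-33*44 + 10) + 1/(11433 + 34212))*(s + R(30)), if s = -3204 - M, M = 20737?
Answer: 1573824148079/45645 ≈ 3.4480e+7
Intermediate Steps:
s = -23941 (s = -3204 - 1*20737 = -3204 - 20737 = -23941)
((-33*44 + 10) + 1/(11433 + 34212))*(s + R(30)) = ((-33*44 + 10) + 1/(11433 + 34212))*(-23941 + 30) = ((-1452 + 10) + 1/45645)*(-23911) = (-1442 + 1/45645)*(-23911) = -65820089/45645*(-23911) = 1573824148079/45645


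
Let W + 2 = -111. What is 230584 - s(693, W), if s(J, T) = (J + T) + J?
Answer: 229311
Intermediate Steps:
W = -113 (W = -2 - 111 = -113)
s(J, T) = T + 2*J
230584 - s(693, W) = 230584 - (-113 + 2*693) = 230584 - (-113 + 1386) = 230584 - 1*1273 = 230584 - 1273 = 229311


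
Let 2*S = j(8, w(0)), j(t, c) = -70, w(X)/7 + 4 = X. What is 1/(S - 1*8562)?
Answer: -1/8597 ≈ -0.00011632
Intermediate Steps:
w(X) = -28 + 7*X
S = -35 (S = (1/2)*(-70) = -35)
1/(S - 1*8562) = 1/(-35 - 1*8562) = 1/(-35 - 8562) = 1/(-8597) = -1/8597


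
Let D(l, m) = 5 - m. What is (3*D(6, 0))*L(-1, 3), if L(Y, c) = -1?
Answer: -15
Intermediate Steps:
(3*D(6, 0))*L(-1, 3) = (3*(5 - 1*0))*(-1) = (3*(5 + 0))*(-1) = (3*5)*(-1) = 15*(-1) = -15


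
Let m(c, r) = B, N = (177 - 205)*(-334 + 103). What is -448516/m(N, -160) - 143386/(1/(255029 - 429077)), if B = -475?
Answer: 11854122549316/475 ≈ 2.4956e+10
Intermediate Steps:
N = 6468 (N = -28*(-231) = 6468)
m(c, r) = -475
-448516/m(N, -160) - 143386/(1/(255029 - 429077)) = -448516/(-475) - 143386/(1/(255029 - 429077)) = -448516*(-1/475) - 143386/(1/(-174048)) = 448516/475 - 143386/(-1/174048) = 448516/475 - 143386*(-174048) = 448516/475 + 24956046528 = 11854122549316/475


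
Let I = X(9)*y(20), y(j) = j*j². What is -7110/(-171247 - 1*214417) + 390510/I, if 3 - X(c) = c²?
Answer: -19032423/31335200 ≈ -0.60738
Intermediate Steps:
X(c) = 3 - c²
y(j) = j³
I = -624000 (I = (3 - 1*9²)*20³ = (3 - 1*81)*8000 = (3 - 81)*8000 = -78*8000 = -624000)
-7110/(-171247 - 1*214417) + 390510/I = -7110/(-171247 - 1*214417) + 390510/(-624000) = -7110/(-171247 - 214417) + 390510*(-1/624000) = -7110/(-385664) - 13017/20800 = -7110*(-1/385664) - 13017/20800 = 3555/192832 - 13017/20800 = -19032423/31335200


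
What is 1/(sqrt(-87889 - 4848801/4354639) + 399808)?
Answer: 54406859666/21752309709647749 - 7*I*sqrt(2125828759177462)/174018477677181992 ≈ 2.5012e-6 - 1.8547e-9*I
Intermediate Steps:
1/(sqrt(-87889 - 4848801/4354639) + 399808) = 1/(sqrt(-382729715872/4354639) + 399808) = 1/(28*I*sqrt(2125828759177462)/4354639 + 399808) = 1/(399808 + 28*I*sqrt(2125828759177462)/4354639)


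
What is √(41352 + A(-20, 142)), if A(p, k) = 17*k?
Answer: √43766 ≈ 209.20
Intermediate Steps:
√(41352 + A(-20, 142)) = √(41352 + 17*142) = √(41352 + 2414) = √43766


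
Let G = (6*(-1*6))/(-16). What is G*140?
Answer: 315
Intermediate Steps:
G = 9/4 (G = (6*(-6))*(-1/16) = -36*(-1/16) = 9/4 ≈ 2.2500)
G*140 = (9/4)*140 = 315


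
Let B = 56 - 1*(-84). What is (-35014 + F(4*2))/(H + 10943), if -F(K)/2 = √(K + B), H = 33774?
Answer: -35014/44717 - 4*√37/44717 ≈ -0.78356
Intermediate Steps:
B = 140 (B = 56 + 84 = 140)
F(K) = -2*√(140 + K) (F(K) = -2*√(K + 140) = -2*√(140 + K))
(-35014 + F(4*2))/(H + 10943) = (-35014 - 2*√(140 + 4*2))/(33774 + 10943) = (-35014 - 2*√(140 + 8))/44717 = (-35014 - 4*√37)*(1/44717) = -35014/44717 - 4*√37/44717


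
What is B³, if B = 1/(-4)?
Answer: -1/64 ≈ -0.015625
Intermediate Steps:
B = -¼ ≈ -0.25000
B³ = (-¼)³ = -1/64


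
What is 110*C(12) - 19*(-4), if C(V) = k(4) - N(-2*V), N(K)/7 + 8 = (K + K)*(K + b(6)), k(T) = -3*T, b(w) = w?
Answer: -660364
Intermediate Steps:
N(K) = -56 + 14*K*(6 + K) (N(K) = -56 + 7*((K + K)*(K + 6)) = -56 + 7*((2*K)*(6 + K)) = -56 + 7*(2*K*(6 + K)) = -56 + 14*K*(6 + K))
C(V) = 44 - 56*V**2 + 168*V (C(V) = -3*4 - (-56 + 14*(-2*V)**2 + 84*(-2*V)) = -12 - (-56 + 14*(4*V**2) - 168*V) = -12 - (-56 + 56*V**2 - 168*V) = -12 - (-56 - 168*V + 56*V**2) = -12 + (56 - 56*V**2 + 168*V) = 44 - 56*V**2 + 168*V)
110*C(12) - 19*(-4) = 110*(44 - 56*12**2 + 168*12) - 19*(-4) = 110*(44 - 56*144 + 2016) + 76 = 110*(44 - 8064 + 2016) + 76 = 110*(-6004) + 76 = -660440 + 76 = -660364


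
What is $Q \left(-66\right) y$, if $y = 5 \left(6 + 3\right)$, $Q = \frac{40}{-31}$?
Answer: $\frac{118800}{31} \approx 3832.3$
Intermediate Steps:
$Q = - \frac{40}{31}$ ($Q = 40 \left(- \frac{1}{31}\right) = - \frac{40}{31} \approx -1.2903$)
$y = 45$ ($y = 5 \cdot 9 = 45$)
$Q \left(-66\right) y = \left(- \frac{40}{31}\right) \left(-66\right) 45 = \frac{2640}{31} \cdot 45 = \frac{118800}{31}$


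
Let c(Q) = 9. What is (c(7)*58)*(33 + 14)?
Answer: 24534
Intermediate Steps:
(c(7)*58)*(33 + 14) = (9*58)*(33 + 14) = 522*47 = 24534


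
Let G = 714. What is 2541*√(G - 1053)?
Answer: 2541*I*√339 ≈ 46785.0*I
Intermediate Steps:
2541*√(G - 1053) = 2541*√(714 - 1053) = 2541*√(-339) = 2541*(I*√339) = 2541*I*√339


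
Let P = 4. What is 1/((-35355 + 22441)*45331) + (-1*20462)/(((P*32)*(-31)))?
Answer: 2994636892685/580721297728 ≈ 5.1568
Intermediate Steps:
1/((-35355 + 22441)*45331) + (-1*20462)/(((P*32)*(-31))) = 1/((-35355 + 22441)*45331) + (-1*20462)/(((4*32)*(-31))) = (1/45331)/(-12914) - 20462/(128*(-31)) = -1/12914*1/45331 - 20462/(-3968) = -1/585404534 - 20462*(-1/3968) = -1/585404534 + 10231/1984 = 2994636892685/580721297728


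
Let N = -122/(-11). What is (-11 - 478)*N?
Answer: -59658/11 ≈ -5423.5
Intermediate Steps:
N = 122/11 (N = -122*(-1/11) = 122/11 ≈ 11.091)
(-11 - 478)*N = (-11 - 478)*(122/11) = -489*122/11 = -59658/11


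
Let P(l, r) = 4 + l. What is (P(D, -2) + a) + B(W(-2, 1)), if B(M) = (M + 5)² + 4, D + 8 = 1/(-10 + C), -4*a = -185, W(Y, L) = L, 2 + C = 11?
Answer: 325/4 ≈ 81.250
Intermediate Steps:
C = 9 (C = -2 + 11 = 9)
a = 185/4 (a = -¼*(-185) = 185/4 ≈ 46.250)
D = -9 (D = -8 + 1/(-10 + 9) = -8 + 1/(-1) = -8 - 1 = -9)
B(M) = 4 + (5 + M)² (B(M) = (5 + M)² + 4 = 4 + (5 + M)²)
(P(D, -2) + a) + B(W(-2, 1)) = ((4 - 9) + 185/4) + (4 + (5 + 1)²) = (-5 + 185/4) + (4 + 6²) = 165/4 + (4 + 36) = 165/4 + 40 = 325/4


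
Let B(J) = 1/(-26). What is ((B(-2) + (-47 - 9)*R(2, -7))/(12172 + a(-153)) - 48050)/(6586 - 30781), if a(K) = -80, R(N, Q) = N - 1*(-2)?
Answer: 3021308285/1521342888 ≈ 1.9859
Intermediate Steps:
R(N, Q) = 2 + N (R(N, Q) = N + 2 = 2 + N)
B(J) = -1/26
((B(-2) + (-47 - 9)*R(2, -7))/(12172 + a(-153)) - 48050)/(6586 - 30781) = ((-1/26 + (-47 - 9)*(2 + 2))/(12172 - 80) - 48050)/(6586 - 30781) = ((-1/26 - 56*4)/12092 - 48050)/(-24195) = ((-1/26 - 224)*(1/12092) - 48050)*(-1/24195) = (-5825/26*1/12092 - 48050)*(-1/24195) = (-5825/314392 - 48050)*(-1/24195) = -15106541425/314392*(-1/24195) = 3021308285/1521342888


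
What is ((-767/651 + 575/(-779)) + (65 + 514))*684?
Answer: 3511870476/8897 ≈ 3.9473e+5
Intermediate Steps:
((-767/651 + 575/(-779)) + (65 + 514))*684 = ((-767*1/651 + 575*(-1/779)) + 579)*684 = ((-767/651 - 575/779) + 579)*684 = (-971818/507129 + 579)*684 = (292655873/507129)*684 = 3511870476/8897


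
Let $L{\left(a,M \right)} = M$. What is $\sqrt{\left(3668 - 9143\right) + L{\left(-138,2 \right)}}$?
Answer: $i \sqrt{5473} \approx 73.98 i$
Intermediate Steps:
$\sqrt{\left(3668 - 9143\right) + L{\left(-138,2 \right)}} = \sqrt{\left(3668 - 9143\right) + 2} = \sqrt{-5475 + 2} = \sqrt{-5473} = i \sqrt{5473}$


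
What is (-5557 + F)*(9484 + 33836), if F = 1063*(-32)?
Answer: -1714302360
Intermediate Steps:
F = -34016
(-5557 + F)*(9484 + 33836) = (-5557 - 34016)*(9484 + 33836) = -39573*43320 = -1714302360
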